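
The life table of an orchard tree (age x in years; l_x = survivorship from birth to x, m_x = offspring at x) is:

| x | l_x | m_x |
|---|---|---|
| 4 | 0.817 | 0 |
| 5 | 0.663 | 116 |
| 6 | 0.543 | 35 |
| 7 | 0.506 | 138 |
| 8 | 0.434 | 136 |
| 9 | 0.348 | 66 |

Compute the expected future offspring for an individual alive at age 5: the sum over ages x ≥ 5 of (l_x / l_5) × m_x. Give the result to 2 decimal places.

373.65

l_5 = 0.663. Conditional survival from age 5 to x is l_x / l_5.
  x=5: (0.663/0.663) × 116 = 116.0000
  x=6: (0.543/0.663) × 35 = 28.6652
  x=7: (0.506/0.663) × 138 = 105.3213
  x=8: (0.434/0.663) × 136 = 89.0256
  x=9: (0.348/0.663) × 66 = 34.6425
Sum = 116.0000 + 28.6652 + 105.3213 + 89.0256 + 34.6425 = 373.6546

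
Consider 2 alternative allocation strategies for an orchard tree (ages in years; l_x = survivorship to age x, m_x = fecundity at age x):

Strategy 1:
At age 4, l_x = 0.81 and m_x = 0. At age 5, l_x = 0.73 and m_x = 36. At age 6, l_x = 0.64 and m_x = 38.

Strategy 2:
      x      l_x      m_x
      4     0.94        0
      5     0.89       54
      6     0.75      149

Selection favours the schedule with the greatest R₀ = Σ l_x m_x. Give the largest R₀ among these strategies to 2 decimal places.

Strategy 1: R₀ = 0.81×0 + 0.73×36 + 0.64×38 = 50.6000
Strategy 2: R₀ = 0.94×0 + 0.89×54 + 0.75×149 = 159.8100
Highest R₀: strategy 2 with 159.8100.

159.81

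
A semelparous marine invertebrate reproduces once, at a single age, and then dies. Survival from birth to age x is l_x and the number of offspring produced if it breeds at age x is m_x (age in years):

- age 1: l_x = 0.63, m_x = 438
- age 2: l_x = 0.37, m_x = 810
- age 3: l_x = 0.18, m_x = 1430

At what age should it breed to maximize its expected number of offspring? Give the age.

2

Expected offspring if breeding at age x = l_x × m_x:
  age 1: 0.63 × 438 = 275.940
  age 2: 0.37 × 810 = 299.700
  age 3: 0.18 × 1430 = 257.400
Maximum at age 2 (299.700).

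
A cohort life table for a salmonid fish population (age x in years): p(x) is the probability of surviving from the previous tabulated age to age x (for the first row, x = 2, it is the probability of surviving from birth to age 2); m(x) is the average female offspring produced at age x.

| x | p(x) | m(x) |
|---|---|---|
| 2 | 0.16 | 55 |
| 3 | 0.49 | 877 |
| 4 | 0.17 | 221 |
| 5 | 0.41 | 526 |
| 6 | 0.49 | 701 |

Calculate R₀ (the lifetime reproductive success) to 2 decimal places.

85.25

Survivorship from birth: l_x = p_2·p_3·…·p_x.
  l_2 = 0.16000
  l_3 = 0.07840
  l_4 = 0.01333
  l_5 = 0.00546
  l_6 = 0.00268
R₀ = Σ l_x m(x):
  age 2: 0.16000 × 55 = 8.8000
  age 3: 0.07840 × 877 = 68.7568
  age 4: 0.01333 × 221 = 2.9459
  age 5: 0.00546 × 526 = 2.8720
  age 6: 0.00268 × 701 = 1.8787
R₀ = 8.8000 + 68.7568 + 2.9459 + 2.8720 + 1.8787 = 85.2534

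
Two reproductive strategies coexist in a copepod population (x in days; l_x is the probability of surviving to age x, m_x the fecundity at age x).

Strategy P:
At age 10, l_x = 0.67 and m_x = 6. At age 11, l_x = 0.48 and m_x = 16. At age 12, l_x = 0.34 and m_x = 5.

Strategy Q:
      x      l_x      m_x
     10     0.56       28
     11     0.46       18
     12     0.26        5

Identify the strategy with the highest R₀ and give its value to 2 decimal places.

25.26

Strategy P: R₀ = 0.67×6 + 0.48×16 + 0.34×5 = 13.4000
Strategy Q: R₀ = 0.56×28 + 0.46×18 + 0.26×5 = 25.2600
Highest R₀: strategy Q with 25.2600.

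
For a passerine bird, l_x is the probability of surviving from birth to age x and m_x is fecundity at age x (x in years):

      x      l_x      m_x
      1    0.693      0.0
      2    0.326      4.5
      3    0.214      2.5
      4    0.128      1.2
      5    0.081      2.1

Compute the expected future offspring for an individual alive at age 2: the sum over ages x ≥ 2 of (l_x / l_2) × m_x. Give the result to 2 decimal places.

l_2 = 0.326. Conditional survival from age 2 to x is l_x / l_2.
  x=2: (0.326/0.326) × 4.5 = 4.5000
  x=3: (0.214/0.326) × 2.5 = 1.6411
  x=4: (0.128/0.326) × 1.2 = 0.4712
  x=5: (0.081/0.326) × 2.1 = 0.5218
Sum = 4.5000 + 1.6411 + 0.4712 + 0.5218 = 7.1340

7.13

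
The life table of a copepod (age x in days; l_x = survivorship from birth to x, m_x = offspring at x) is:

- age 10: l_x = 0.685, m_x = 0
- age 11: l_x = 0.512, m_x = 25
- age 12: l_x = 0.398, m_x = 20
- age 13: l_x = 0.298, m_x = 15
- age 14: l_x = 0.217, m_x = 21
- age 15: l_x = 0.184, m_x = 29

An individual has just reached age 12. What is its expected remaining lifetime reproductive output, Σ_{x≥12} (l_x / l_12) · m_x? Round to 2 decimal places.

l_12 = 0.398. Conditional survival from age 12 to x is l_x / l_12.
  x=12: (0.398/0.398) × 20 = 20.0000
  x=13: (0.298/0.398) × 15 = 11.2312
  x=14: (0.217/0.398) × 21 = 11.4497
  x=15: (0.184/0.398) × 29 = 13.4070
Sum = 20.0000 + 11.2312 + 11.4497 + 13.4070 = 56.0879

56.09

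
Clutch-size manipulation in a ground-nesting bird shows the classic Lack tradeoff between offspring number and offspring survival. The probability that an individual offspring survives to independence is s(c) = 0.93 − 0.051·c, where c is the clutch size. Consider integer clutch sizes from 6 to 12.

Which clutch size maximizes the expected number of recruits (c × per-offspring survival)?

Expected recruits = c × s(c):
  c=6: 6 × 0.624 = 3.744
  c=7: 7 × 0.573 = 4.011
  c=8: 8 × 0.522 = 4.176
  c=9: 9 × 0.471 = 4.239
  c=10: 10 × 0.420 = 4.200
  c=11: 11 × 0.369 = 4.059
  c=12: 12 × 0.318 = 3.816
Maximum at c = 9 (4.239 recruits).

9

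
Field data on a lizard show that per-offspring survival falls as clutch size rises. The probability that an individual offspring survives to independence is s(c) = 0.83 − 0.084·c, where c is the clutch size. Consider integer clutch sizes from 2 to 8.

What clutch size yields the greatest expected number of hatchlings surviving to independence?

5

Expected hatchlings surviving to independence = c × s(c):
  c=2: 2 × 0.662 = 1.324
  c=3: 3 × 0.578 = 1.734
  c=4: 4 × 0.494 = 1.976
  c=5: 5 × 0.410 = 2.050
  c=6: 6 × 0.326 = 1.956
  c=7: 7 × 0.242 = 1.694
  c=8: 8 × 0.158 = 1.264
Maximum at c = 5 (2.050 hatchlings surviving to independence).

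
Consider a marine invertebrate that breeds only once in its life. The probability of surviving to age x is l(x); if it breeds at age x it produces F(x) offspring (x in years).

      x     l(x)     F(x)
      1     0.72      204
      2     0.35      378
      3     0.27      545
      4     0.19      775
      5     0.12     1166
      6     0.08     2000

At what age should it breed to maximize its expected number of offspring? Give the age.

Expected offspring if breeding at age x = l(x) × F(x):
  age 1: 0.72 × 204 = 146.880
  age 2: 0.35 × 378 = 132.300
  age 3: 0.27 × 545 = 147.150
  age 4: 0.19 × 775 = 147.250
  age 5: 0.12 × 1166 = 139.920
  age 6: 0.08 × 2000 = 160.000
Maximum at age 6 (160.000).

6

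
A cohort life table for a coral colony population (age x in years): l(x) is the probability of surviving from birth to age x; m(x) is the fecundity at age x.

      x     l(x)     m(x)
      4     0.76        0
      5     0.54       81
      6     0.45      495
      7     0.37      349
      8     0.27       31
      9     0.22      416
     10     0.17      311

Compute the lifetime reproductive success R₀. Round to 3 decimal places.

548.380

R₀ = Σ l(x) m(x):
  age 4: 0.76 × 0 = 0.0000
  age 5: 0.54 × 81 = 43.7400
  age 6: 0.45 × 495 = 222.7500
  age 7: 0.37 × 349 = 129.1300
  age 8: 0.27 × 31 = 8.3700
  age 9: 0.22 × 416 = 91.5200
  age 10: 0.17 × 311 = 52.8700
R₀ = 0.0000 + 43.7400 + 222.7500 + 129.1300 + 8.3700 + 91.5200 + 52.8700 = 548.3800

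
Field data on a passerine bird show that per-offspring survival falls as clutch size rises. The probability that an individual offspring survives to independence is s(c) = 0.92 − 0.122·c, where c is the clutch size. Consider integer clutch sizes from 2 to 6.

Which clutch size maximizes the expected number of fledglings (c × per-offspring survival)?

4

Expected fledglings = c × s(c):
  c=2: 2 × 0.676 = 1.352
  c=3: 3 × 0.554 = 1.662
  c=4: 4 × 0.432 = 1.728
  c=5: 5 × 0.310 = 1.550
  c=6: 6 × 0.188 = 1.128
Maximum at c = 4 (1.728 fledglings).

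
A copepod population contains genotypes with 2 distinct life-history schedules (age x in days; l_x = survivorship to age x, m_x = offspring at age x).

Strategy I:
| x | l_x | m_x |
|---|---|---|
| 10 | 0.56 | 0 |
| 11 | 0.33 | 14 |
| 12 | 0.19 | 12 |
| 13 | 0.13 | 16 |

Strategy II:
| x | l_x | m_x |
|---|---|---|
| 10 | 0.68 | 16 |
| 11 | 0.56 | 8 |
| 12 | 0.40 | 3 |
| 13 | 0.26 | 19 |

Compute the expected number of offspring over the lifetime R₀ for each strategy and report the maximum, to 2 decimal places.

Strategy I: R₀ = 0.56×0 + 0.33×14 + 0.19×12 + 0.13×16 = 8.9800
Strategy II: R₀ = 0.68×16 + 0.56×8 + 0.40×3 + 0.26×19 = 21.5000
Highest R₀: strategy II with 21.5000.

21.50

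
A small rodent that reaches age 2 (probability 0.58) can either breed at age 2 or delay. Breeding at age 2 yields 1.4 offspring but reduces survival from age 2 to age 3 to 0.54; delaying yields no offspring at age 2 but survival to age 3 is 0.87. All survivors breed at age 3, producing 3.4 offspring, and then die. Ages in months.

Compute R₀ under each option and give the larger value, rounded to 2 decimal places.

breed at age 2: R₀ = 0.58 × (1.4 + 0.54 × 3.4) = 0.58 × 3.2360 = 1.8769
delay to age 3: R₀ = 0.58 × (0.87 × 3.4) = 0.58 × 2.9580 = 1.7156
Higher: breed at age 2 (1.8769).

1.88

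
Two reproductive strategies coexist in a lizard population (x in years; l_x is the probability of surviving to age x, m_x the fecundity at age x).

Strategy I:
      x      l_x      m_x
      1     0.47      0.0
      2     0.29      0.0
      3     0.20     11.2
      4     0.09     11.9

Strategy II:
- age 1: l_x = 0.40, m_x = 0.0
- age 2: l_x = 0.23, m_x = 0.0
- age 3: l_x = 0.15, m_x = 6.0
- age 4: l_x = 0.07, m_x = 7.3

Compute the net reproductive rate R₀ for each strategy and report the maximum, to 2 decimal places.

3.31

Strategy I: R₀ = 0.47×0.0 + 0.29×0.0 + 0.20×11.2 + 0.09×11.9 = 3.3110
Strategy II: R₀ = 0.40×0.0 + 0.23×0.0 + 0.15×6.0 + 0.07×7.3 = 1.4110
Highest R₀: strategy I with 3.3110.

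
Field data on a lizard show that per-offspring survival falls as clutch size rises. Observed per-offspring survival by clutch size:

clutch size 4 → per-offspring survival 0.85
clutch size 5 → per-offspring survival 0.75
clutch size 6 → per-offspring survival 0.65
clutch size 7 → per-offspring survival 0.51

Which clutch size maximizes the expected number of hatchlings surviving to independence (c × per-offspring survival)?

Expected hatchlings surviving to independence = c × s(c):
  c=4: 4 × 0.85 = 3.400
  c=5: 5 × 0.75 = 3.750
  c=6: 6 × 0.65 = 3.900
  c=7: 7 × 0.51 = 3.570
Maximum at c = 6 (3.900 hatchlings surviving to independence).

6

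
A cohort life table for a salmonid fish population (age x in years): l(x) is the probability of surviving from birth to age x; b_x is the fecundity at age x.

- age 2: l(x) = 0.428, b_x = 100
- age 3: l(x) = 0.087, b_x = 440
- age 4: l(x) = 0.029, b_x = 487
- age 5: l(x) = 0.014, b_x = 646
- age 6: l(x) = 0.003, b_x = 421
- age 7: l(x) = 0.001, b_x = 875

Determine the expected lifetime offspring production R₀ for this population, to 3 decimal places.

106.385

R₀ = Σ l(x) b_x:
  age 2: 0.428 × 100 = 42.8000
  age 3: 0.087 × 440 = 38.2800
  age 4: 0.029 × 487 = 14.1230
  age 5: 0.014 × 646 = 9.0440
  age 6: 0.003 × 421 = 1.2630
  age 7: 0.001 × 875 = 0.8750
R₀ = 42.8000 + 38.2800 + 14.1230 + 9.0440 + 1.2630 + 0.8750 = 106.3850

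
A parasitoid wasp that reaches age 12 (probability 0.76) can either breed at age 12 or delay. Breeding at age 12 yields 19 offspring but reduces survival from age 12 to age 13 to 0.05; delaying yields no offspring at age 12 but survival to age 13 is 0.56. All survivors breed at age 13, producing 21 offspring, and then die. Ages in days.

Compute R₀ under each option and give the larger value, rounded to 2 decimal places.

breed at age 12: R₀ = 0.76 × (19 + 0.05 × 21) = 0.76 × 20.0500 = 15.2380
delay to age 13: R₀ = 0.76 × (0.56 × 21) = 0.76 × 11.7600 = 8.9376
Higher: breed at age 12 (15.2380).

15.24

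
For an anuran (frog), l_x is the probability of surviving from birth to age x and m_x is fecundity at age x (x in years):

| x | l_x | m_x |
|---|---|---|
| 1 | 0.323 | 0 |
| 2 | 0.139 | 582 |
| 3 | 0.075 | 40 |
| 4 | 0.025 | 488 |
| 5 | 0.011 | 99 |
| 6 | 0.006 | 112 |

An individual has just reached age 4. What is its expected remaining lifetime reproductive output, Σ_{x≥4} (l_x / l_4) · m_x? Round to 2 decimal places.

l_4 = 0.025. Conditional survival from age 4 to x is l_x / l_4.
  x=4: (0.025/0.025) × 488 = 488.0000
  x=5: (0.011/0.025) × 99 = 43.5600
  x=6: (0.006/0.025) × 112 = 26.8800
Sum = 488.0000 + 43.5600 + 26.8800 = 558.4400

558.44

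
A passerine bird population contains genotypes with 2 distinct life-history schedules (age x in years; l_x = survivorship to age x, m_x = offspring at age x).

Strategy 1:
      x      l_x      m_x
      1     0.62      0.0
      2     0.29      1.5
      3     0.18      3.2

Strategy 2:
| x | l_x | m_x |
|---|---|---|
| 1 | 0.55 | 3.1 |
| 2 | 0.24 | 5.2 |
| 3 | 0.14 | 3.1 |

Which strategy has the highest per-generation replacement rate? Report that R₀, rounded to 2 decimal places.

Strategy 1: R₀ = 0.62×0.0 + 0.29×1.5 + 0.18×3.2 = 1.0110
Strategy 2: R₀ = 0.55×3.1 + 0.24×5.2 + 0.14×3.1 = 3.3870
Highest R₀: strategy 2 with 3.3870.

3.39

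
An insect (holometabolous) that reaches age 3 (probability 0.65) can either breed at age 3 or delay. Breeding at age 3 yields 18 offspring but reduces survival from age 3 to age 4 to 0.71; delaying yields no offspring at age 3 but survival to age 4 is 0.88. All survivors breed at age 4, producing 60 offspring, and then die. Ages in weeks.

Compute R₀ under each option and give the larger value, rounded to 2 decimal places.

breed at age 3: R₀ = 0.65 × (18 + 0.71 × 60) = 0.65 × 60.6000 = 39.3900
delay to age 4: R₀ = 0.65 × (0.88 × 60) = 0.65 × 52.8000 = 34.3200
Higher: breed at age 3 (39.3900).

39.39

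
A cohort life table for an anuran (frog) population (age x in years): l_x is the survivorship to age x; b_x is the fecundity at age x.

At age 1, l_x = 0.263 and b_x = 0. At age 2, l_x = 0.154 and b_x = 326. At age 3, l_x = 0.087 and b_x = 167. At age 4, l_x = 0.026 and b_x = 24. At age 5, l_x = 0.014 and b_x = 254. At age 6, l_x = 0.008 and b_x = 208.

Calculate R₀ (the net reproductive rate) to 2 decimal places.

70.58

R₀ = Σ l_x b_x:
  age 1: 0.263 × 0 = 0.0000
  age 2: 0.154 × 326 = 50.2040
  age 3: 0.087 × 167 = 14.5290
  age 4: 0.026 × 24 = 0.6240
  age 5: 0.014 × 254 = 3.5560
  age 6: 0.008 × 208 = 1.6640
R₀ = 0.0000 + 50.2040 + 14.5290 + 0.6240 + 3.5560 + 1.6640 = 70.5770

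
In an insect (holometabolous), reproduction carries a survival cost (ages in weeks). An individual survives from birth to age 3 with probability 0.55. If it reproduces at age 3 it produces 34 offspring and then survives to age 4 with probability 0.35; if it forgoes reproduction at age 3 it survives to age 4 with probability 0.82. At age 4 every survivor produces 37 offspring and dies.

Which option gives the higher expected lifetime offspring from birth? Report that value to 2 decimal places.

25.82

breed at age 3: R₀ = 0.55 × (34 + 0.35 × 37) = 0.55 × 46.9500 = 25.8225
delay to age 4: R₀ = 0.55 × (0.82 × 37) = 0.55 × 30.3400 = 16.6870
Higher: breed at age 3 (25.8225).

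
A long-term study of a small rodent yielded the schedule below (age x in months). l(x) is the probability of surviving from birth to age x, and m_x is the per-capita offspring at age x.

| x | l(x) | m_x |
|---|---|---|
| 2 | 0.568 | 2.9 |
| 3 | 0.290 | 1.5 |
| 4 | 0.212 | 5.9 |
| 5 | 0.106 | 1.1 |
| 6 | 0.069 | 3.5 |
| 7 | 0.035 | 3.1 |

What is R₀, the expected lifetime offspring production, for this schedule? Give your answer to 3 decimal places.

R₀ = Σ l(x) m_x:
  age 2: 0.568 × 2.9 = 1.6472
  age 3: 0.290 × 1.5 = 0.4350
  age 4: 0.212 × 5.9 = 1.2508
  age 5: 0.106 × 1.1 = 0.1166
  age 6: 0.069 × 3.5 = 0.2415
  age 7: 0.035 × 3.1 = 0.1085
R₀ = 1.6472 + 0.4350 + 1.2508 + 0.1166 + 0.2415 + 0.1085 = 3.7996

3.800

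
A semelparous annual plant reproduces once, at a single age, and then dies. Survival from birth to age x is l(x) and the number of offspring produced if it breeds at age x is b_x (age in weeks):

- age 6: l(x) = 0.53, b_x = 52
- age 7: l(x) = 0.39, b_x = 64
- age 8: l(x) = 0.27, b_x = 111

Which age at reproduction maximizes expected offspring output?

8

Expected offspring if breeding at age x = l(x) × b_x:
  age 6: 0.53 × 52 = 27.560
  age 7: 0.39 × 64 = 24.960
  age 8: 0.27 × 111 = 29.970
Maximum at age 8 (29.970).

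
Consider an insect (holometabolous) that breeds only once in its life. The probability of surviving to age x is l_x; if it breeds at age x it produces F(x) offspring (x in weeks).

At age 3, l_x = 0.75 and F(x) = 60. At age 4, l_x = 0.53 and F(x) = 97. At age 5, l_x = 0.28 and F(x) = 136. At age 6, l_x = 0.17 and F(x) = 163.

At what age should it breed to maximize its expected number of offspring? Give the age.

Expected offspring if breeding at age x = l_x × F(x):
  age 3: 0.75 × 60 = 45.000
  age 4: 0.53 × 97 = 51.410
  age 5: 0.28 × 136 = 38.080
  age 6: 0.17 × 163 = 27.710
Maximum at age 4 (51.410).

4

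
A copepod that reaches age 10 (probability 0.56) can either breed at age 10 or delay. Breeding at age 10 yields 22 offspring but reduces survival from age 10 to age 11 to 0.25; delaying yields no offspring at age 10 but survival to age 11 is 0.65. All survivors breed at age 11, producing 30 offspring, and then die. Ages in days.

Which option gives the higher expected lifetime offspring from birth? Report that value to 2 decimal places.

breed at age 10: R₀ = 0.56 × (22 + 0.25 × 30) = 0.56 × 29.5000 = 16.5200
delay to age 11: R₀ = 0.56 × (0.65 × 30) = 0.56 × 19.5000 = 10.9200
Higher: breed at age 10 (16.5200).

16.52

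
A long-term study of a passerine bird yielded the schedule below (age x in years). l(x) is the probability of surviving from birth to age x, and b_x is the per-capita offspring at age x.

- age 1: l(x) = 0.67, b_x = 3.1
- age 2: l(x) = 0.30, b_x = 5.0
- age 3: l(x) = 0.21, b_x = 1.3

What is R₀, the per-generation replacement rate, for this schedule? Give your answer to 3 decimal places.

3.850

R₀ = Σ l(x) b_x:
  age 1: 0.67 × 3.1 = 2.0770
  age 2: 0.30 × 5.0 = 1.5000
  age 3: 0.21 × 1.3 = 0.2730
R₀ = 2.0770 + 1.5000 + 0.2730 = 3.8500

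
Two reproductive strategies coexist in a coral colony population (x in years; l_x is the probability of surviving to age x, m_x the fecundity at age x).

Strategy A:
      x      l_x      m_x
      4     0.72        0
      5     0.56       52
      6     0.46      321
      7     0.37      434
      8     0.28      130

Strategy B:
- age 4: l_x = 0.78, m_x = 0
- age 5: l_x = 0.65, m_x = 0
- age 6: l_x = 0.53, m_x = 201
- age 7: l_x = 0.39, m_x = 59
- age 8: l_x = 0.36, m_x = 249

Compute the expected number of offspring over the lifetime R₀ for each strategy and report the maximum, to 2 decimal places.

373.76

Strategy A: R₀ = 0.72×0 + 0.56×52 + 0.46×321 + 0.37×434 + 0.28×130 = 373.7600
Strategy B: R₀ = 0.78×0 + 0.65×0 + 0.53×201 + 0.39×59 + 0.36×249 = 219.1800
Highest R₀: strategy A with 373.7600.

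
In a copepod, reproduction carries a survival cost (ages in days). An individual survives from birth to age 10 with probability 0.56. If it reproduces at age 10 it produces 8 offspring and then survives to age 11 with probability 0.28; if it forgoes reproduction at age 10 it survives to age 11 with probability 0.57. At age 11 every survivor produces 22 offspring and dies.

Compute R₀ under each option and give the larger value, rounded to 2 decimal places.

breed at age 10: R₀ = 0.56 × (8 + 0.28 × 22) = 0.56 × 14.1600 = 7.9296
delay to age 11: R₀ = 0.56 × (0.57 × 22) = 0.56 × 12.5400 = 7.0224
Higher: breed at age 10 (7.9296).

7.93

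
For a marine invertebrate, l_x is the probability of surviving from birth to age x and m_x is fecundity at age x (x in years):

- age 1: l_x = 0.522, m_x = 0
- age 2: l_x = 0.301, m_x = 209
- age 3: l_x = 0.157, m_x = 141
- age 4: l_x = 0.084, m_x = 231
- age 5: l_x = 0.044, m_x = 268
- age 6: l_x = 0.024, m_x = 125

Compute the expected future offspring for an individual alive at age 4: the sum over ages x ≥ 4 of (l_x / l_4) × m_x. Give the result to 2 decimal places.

l_4 = 0.084. Conditional survival from age 4 to x is l_x / l_4.
  x=4: (0.084/0.084) × 231 = 231.0000
  x=5: (0.044/0.084) × 268 = 140.3810
  x=6: (0.024/0.084) × 125 = 35.7143
Sum = 231.0000 + 140.3810 + 35.7143 = 407.0952

407.10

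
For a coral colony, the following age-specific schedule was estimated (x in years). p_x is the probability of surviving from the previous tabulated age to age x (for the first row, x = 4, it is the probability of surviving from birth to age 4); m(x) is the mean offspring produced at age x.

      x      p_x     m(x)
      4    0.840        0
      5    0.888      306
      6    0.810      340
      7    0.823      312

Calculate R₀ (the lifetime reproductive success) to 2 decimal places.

588.82

Survivorship from birth: l_x = p_4·p_5·…·p_x.
  l_4 = 0.84000
  l_5 = 0.74592
  l_6 = 0.60420
  l_7 = 0.49725
R₀ = Σ l_x m(x):
  age 4: 0.84000 × 0 = 0.0000
  age 5: 0.74592 × 306 = 228.2515
  age 6: 0.60420 × 340 = 205.4280
  age 7: 0.49725 × 312 = 155.1420
R₀ = 0.0000 + 228.2515 + 205.4280 + 155.1420 = 588.8215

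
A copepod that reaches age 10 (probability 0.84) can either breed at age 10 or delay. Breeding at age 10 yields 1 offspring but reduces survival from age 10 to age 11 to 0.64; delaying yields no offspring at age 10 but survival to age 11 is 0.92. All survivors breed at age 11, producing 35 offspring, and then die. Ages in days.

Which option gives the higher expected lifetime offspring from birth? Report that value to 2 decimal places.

breed at age 10: R₀ = 0.84 × (1 + 0.64 × 35) = 0.84 × 23.4000 = 19.6560
delay to age 11: R₀ = 0.84 × (0.92 × 35) = 0.84 × 32.2000 = 27.0480
Higher: delay to age 11 (27.0480).

27.05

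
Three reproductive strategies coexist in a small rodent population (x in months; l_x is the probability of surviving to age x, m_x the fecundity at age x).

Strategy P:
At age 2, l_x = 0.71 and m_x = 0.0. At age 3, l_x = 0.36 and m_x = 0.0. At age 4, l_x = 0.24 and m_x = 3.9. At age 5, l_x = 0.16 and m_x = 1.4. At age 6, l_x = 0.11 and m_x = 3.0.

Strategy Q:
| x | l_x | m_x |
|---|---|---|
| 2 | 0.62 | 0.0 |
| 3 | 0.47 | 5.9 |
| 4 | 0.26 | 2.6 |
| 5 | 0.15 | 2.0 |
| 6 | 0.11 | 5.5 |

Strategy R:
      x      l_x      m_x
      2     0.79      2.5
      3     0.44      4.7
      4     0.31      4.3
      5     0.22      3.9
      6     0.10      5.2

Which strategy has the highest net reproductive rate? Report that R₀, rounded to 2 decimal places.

Strategy P: R₀ = 0.71×0.0 + 0.36×0.0 + 0.24×3.9 + 0.16×1.4 + 0.11×3.0 = 1.4900
Strategy Q: R₀ = 0.62×0.0 + 0.47×5.9 + 0.26×2.6 + 0.15×2.0 + 0.11×5.5 = 4.3540
Strategy R: R₀ = 0.79×2.5 + 0.44×4.7 + 0.31×4.3 + 0.22×3.9 + 0.10×5.2 = 6.7540
Highest R₀: strategy R with 6.7540.

6.75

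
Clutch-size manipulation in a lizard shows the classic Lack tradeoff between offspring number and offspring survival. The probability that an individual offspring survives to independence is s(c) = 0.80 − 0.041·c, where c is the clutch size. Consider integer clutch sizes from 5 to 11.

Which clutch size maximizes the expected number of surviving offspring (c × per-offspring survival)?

Expected surviving offspring = c × s(c):
  c=5: 5 × 0.595 = 2.975
  c=6: 6 × 0.554 = 3.324
  c=7: 7 × 0.513 = 3.591
  c=8: 8 × 0.472 = 3.776
  c=9: 9 × 0.431 = 3.879
  c=10: 10 × 0.390 = 3.900
  c=11: 11 × 0.349 = 3.839
Maximum at c = 10 (3.900 surviving offspring).

10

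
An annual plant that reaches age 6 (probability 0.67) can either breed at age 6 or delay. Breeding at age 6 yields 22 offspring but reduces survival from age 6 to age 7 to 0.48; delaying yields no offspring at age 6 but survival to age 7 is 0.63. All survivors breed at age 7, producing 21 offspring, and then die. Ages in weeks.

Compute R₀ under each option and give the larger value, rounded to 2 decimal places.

breed at age 6: R₀ = 0.67 × (22 + 0.48 × 21) = 0.67 × 32.0800 = 21.4936
delay to age 7: R₀ = 0.67 × (0.63 × 21) = 0.67 × 13.2300 = 8.8641
Higher: breed at age 6 (21.4936).

21.49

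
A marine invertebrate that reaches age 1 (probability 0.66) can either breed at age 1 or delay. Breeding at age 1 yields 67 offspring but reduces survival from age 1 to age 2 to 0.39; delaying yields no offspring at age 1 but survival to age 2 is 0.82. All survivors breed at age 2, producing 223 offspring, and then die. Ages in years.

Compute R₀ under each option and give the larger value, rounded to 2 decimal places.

120.69

breed at age 1: R₀ = 0.66 × (67 + 0.39 × 223) = 0.66 × 153.9700 = 101.6202
delay to age 2: R₀ = 0.66 × (0.82 × 223) = 0.66 × 182.8600 = 120.6876
Higher: delay to age 2 (120.6876).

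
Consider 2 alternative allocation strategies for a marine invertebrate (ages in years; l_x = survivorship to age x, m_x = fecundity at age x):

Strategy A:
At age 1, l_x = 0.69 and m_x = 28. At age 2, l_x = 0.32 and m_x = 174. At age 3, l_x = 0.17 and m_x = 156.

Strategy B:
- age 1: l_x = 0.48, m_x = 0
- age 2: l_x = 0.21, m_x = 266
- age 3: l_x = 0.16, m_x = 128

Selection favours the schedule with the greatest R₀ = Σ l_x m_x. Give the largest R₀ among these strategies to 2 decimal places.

Strategy A: R₀ = 0.69×28 + 0.32×174 + 0.17×156 = 101.5200
Strategy B: R₀ = 0.48×0 + 0.21×266 + 0.16×128 = 76.3400
Highest R₀: strategy A with 101.5200.

101.52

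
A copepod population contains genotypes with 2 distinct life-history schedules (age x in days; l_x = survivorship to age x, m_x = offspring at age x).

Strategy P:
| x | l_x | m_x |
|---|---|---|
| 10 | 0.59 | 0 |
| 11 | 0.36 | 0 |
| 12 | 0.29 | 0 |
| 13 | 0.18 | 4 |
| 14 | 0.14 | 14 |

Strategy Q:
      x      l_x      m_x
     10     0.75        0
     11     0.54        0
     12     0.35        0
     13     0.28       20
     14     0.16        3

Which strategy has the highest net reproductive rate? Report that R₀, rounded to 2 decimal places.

Strategy P: R₀ = 0.59×0 + 0.36×0 + 0.29×0 + 0.18×4 + 0.14×14 = 2.6800
Strategy Q: R₀ = 0.75×0 + 0.54×0 + 0.35×0 + 0.28×20 + 0.16×3 = 6.0800
Highest R₀: strategy Q with 6.0800.

6.08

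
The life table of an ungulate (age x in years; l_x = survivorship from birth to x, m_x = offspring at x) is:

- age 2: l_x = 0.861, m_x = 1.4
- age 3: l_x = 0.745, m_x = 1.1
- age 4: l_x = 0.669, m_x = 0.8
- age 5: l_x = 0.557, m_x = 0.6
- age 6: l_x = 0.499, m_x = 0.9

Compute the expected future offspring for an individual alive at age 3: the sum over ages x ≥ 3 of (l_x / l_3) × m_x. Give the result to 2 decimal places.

2.87

l_3 = 0.745. Conditional survival from age 3 to x is l_x / l_3.
  x=3: (0.745/0.745) × 1.1 = 1.1000
  x=4: (0.669/0.745) × 0.8 = 0.7184
  x=5: (0.557/0.745) × 0.6 = 0.4486
  x=6: (0.499/0.745) × 0.9 = 0.6028
Sum = 1.1000 + 0.7184 + 0.4486 + 0.6028 = 2.8698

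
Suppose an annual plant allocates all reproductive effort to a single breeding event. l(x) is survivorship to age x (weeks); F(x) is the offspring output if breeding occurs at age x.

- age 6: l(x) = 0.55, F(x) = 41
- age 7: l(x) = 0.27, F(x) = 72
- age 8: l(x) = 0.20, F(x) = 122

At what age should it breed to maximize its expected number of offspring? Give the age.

Expected offspring if breeding at age x = l(x) × F(x):
  age 6: 0.55 × 41 = 22.550
  age 7: 0.27 × 72 = 19.440
  age 8: 0.20 × 122 = 24.400
Maximum at age 8 (24.400).

8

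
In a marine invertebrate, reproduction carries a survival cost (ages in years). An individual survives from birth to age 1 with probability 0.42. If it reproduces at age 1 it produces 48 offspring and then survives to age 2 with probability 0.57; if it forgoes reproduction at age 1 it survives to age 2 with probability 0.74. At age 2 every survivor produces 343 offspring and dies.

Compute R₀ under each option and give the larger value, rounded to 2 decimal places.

breed at age 1: R₀ = 0.42 × (48 + 0.57 × 343) = 0.42 × 243.5100 = 102.2742
delay to age 2: R₀ = 0.42 × (0.74 × 343) = 0.42 × 253.8200 = 106.6044
Higher: delay to age 2 (106.6044).

106.60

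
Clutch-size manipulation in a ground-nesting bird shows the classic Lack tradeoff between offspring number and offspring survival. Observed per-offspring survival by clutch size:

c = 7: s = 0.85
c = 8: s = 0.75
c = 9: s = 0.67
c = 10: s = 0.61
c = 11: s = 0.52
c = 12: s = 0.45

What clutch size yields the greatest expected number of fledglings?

10

Expected fledglings = c × s(c):
  c=7: 7 × 0.85 = 5.950
  c=8: 8 × 0.75 = 6.000
  c=9: 9 × 0.67 = 6.030
  c=10: 10 × 0.61 = 6.100
  c=11: 11 × 0.52 = 5.720
  c=12: 12 × 0.45 = 5.400
Maximum at c = 10 (6.100 fledglings).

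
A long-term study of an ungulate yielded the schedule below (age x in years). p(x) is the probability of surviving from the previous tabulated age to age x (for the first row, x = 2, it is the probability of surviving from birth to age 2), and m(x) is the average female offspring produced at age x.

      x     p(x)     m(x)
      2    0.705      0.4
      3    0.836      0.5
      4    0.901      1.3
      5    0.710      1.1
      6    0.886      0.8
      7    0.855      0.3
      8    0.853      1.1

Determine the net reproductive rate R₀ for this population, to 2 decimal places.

2.30

Survivorship from birth: l_x = p_2·p_3·…·p_x.
  l_2 = 0.70500
  l_3 = 0.58938
  l_4 = 0.53103
  l_5 = 0.37703
  l_6 = 0.33405
  l_7 = 0.28561
  l_8 = 0.24363
R₀ = Σ l_x m(x):
  age 2: 0.70500 × 0.4 = 0.2820
  age 3: 0.58938 × 0.5 = 0.2947
  age 4: 0.53103 × 1.3 = 0.6903
  age 5: 0.37703 × 1.1 = 0.4147
  age 6: 0.33405 × 0.8 = 0.2672
  age 7: 0.28561 × 0.3 = 0.0857
  age 8: 0.24363 × 1.1 = 0.2680
R₀ = 0.2820 + 0.2947 + 0.6903 + 0.4147 + 0.2672 + 0.0857 + 0.2680 = 2.3027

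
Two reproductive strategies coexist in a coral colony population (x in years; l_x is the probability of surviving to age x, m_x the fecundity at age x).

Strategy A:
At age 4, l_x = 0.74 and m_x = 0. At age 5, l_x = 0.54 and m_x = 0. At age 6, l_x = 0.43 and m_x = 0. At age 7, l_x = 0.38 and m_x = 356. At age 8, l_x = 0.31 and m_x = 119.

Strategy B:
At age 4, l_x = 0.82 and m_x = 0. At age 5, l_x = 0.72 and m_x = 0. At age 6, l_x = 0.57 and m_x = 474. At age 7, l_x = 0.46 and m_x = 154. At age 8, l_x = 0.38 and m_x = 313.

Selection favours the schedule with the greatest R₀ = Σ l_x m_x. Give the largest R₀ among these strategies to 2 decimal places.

Strategy A: R₀ = 0.74×0 + 0.54×0 + 0.43×0 + 0.38×356 + 0.31×119 = 172.1700
Strategy B: R₀ = 0.82×0 + 0.72×0 + 0.57×474 + 0.46×154 + 0.38×313 = 459.9600
Highest R₀: strategy B with 459.9600.

459.96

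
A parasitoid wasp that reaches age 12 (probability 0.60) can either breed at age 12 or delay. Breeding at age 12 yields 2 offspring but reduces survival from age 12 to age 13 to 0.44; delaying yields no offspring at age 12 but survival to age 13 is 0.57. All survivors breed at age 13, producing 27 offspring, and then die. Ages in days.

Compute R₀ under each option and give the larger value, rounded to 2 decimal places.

breed at age 12: R₀ = 0.60 × (2 + 0.44 × 27) = 0.60 × 13.8800 = 8.3280
delay to age 13: R₀ = 0.60 × (0.57 × 27) = 0.60 × 15.3900 = 9.2340
Higher: delay to age 13 (9.2340).

9.23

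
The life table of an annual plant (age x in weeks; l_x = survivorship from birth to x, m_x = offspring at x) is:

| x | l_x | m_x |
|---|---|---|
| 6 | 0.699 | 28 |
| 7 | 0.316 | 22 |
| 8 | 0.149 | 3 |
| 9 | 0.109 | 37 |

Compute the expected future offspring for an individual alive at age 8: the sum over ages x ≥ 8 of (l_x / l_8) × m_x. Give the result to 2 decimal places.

30.07

l_8 = 0.149. Conditional survival from age 8 to x is l_x / l_8.
  x=8: (0.149/0.149) × 3 = 3.0000
  x=9: (0.109/0.149) × 37 = 27.0671
Sum = 3.0000 + 27.0671 = 30.0671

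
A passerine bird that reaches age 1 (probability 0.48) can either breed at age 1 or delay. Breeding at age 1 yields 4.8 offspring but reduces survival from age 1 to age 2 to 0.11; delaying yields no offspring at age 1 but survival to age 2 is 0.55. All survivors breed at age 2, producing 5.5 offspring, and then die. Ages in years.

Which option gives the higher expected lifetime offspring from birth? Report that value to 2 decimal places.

2.59

breed at age 1: R₀ = 0.48 × (4.8 + 0.11 × 5.5) = 0.48 × 5.4050 = 2.5944
delay to age 2: R₀ = 0.48 × (0.55 × 5.5) = 0.48 × 3.0250 = 1.4520
Higher: breed at age 1 (2.5944).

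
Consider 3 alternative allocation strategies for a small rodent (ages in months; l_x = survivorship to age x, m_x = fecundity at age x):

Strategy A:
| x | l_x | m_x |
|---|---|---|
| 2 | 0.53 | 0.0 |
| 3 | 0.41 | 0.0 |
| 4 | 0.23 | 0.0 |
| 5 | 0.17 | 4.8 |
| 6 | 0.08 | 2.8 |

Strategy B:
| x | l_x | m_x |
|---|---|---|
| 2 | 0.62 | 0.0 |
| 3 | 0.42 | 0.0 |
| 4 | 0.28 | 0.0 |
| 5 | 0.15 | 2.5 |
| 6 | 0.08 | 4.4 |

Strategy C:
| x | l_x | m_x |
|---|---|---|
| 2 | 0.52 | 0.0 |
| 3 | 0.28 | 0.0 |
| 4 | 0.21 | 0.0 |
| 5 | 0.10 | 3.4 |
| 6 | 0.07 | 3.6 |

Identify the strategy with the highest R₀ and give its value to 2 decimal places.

1.04

Strategy A: R₀ = 0.53×0.0 + 0.41×0.0 + 0.23×0.0 + 0.17×4.8 + 0.08×2.8 = 1.0400
Strategy B: R₀ = 0.62×0.0 + 0.42×0.0 + 0.28×0.0 + 0.15×2.5 + 0.08×4.4 = 0.7270
Strategy C: R₀ = 0.52×0.0 + 0.28×0.0 + 0.21×0.0 + 0.10×3.4 + 0.07×3.6 = 0.5920
Highest R₀: strategy A with 1.0400.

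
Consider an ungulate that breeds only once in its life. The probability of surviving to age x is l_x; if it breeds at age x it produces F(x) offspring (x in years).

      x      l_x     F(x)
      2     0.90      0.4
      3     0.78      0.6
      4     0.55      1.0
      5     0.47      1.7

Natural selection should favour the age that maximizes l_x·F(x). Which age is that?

Expected offspring if breeding at age x = l_x × F(x):
  age 2: 0.90 × 0.4 = 0.360
  age 3: 0.78 × 0.6 = 0.468
  age 4: 0.55 × 1.0 = 0.550
  age 5: 0.47 × 1.7 = 0.799
Maximum at age 5 (0.799).

5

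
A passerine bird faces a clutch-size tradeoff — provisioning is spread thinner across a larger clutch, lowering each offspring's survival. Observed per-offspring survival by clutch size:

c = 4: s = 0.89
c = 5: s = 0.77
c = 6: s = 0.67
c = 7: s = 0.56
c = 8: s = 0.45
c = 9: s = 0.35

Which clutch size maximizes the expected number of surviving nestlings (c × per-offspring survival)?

Expected surviving nestlings = c × s(c):
  c=4: 4 × 0.89 = 3.560
  c=5: 5 × 0.77 = 3.850
  c=6: 6 × 0.67 = 4.020
  c=7: 7 × 0.56 = 3.920
  c=8: 8 × 0.45 = 3.600
  c=9: 9 × 0.35 = 3.150
Maximum at c = 6 (4.020 surviving nestlings).

6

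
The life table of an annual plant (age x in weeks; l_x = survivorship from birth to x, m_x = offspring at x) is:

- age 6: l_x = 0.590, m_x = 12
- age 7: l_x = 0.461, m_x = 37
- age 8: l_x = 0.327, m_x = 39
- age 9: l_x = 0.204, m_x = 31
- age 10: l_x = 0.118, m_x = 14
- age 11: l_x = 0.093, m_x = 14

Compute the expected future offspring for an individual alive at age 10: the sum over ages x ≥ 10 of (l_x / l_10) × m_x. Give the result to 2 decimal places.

l_10 = 0.118. Conditional survival from age 10 to x is l_x / l_10.
  x=10: (0.118/0.118) × 14 = 14.0000
  x=11: (0.093/0.118) × 14 = 11.0339
Sum = 14.0000 + 11.0339 = 25.0339

25.03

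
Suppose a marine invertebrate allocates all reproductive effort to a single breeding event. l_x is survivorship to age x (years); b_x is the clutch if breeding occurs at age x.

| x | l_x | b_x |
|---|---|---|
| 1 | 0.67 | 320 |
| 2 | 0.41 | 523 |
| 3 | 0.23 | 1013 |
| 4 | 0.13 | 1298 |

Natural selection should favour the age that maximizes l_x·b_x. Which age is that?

3

Expected offspring if breeding at age x = l_x × b_x:
  age 1: 0.67 × 320 = 214.400
  age 2: 0.41 × 523 = 214.430
  age 3: 0.23 × 1013 = 232.990
  age 4: 0.13 × 1298 = 168.740
Maximum at age 3 (232.990).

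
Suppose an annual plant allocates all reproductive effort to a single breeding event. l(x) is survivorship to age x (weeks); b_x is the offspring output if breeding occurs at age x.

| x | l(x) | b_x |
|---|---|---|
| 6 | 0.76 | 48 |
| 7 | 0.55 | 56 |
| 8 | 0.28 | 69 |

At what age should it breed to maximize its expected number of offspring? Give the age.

6

Expected offspring if breeding at age x = l(x) × b_x:
  age 6: 0.76 × 48 = 36.480
  age 7: 0.55 × 56 = 30.800
  age 8: 0.28 × 69 = 19.320
Maximum at age 6 (36.480).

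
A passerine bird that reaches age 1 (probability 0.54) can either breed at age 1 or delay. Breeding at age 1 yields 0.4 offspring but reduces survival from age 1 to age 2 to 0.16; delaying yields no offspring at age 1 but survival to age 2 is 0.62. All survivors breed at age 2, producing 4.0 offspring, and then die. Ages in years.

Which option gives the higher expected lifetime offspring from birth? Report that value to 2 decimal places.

1.34

breed at age 1: R₀ = 0.54 × (0.4 + 0.16 × 4.0) = 0.54 × 1.0400 = 0.5616
delay to age 2: R₀ = 0.54 × (0.62 × 4.0) = 0.54 × 2.4800 = 1.3392
Higher: delay to age 2 (1.3392).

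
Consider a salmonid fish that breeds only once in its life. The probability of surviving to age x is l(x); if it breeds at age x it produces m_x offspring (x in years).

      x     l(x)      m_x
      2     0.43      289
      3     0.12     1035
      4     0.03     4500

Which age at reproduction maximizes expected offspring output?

4

Expected offspring if breeding at age x = l(x) × m_x:
  age 2: 0.43 × 289 = 124.270
  age 3: 0.12 × 1035 = 124.200
  age 4: 0.03 × 4500 = 135.000
Maximum at age 4 (135.000).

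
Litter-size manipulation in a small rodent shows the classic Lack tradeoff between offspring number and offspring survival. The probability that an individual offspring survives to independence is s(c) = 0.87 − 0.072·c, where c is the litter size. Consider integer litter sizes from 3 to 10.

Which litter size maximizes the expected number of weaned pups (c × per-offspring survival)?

Expected weaned pups = c × s(c):
  c=3: 3 × 0.654 = 1.962
  c=4: 4 × 0.582 = 2.328
  c=5: 5 × 0.510 = 2.550
  c=6: 6 × 0.438 = 2.628
  c=7: 7 × 0.366 = 2.562
  c=8: 8 × 0.294 = 2.352
  c=9: 9 × 0.222 = 1.998
  c=10: 10 × 0.150 = 1.500
Maximum at c = 6 (2.628 weaned pups).

6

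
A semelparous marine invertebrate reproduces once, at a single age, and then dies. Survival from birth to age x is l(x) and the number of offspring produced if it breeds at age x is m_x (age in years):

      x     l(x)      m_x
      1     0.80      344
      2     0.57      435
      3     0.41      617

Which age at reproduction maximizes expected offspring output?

1

Expected offspring if breeding at age x = l(x) × m_x:
  age 1: 0.80 × 344 = 275.200
  age 2: 0.57 × 435 = 247.950
  age 3: 0.41 × 617 = 252.970
Maximum at age 1 (275.200).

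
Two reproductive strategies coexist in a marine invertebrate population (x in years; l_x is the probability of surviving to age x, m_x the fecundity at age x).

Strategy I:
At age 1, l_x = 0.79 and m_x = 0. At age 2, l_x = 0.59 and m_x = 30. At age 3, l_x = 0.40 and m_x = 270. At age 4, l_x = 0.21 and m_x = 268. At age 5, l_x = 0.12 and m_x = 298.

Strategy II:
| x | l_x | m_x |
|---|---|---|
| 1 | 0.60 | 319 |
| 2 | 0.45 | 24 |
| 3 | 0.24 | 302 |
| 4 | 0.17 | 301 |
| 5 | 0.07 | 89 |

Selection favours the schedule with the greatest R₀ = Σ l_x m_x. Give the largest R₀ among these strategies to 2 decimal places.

332.08

Strategy I: R₀ = 0.79×0 + 0.59×30 + 0.40×270 + 0.21×268 + 0.12×298 = 217.7400
Strategy II: R₀ = 0.60×319 + 0.45×24 + 0.24×302 + 0.17×301 + 0.07×89 = 332.0800
Highest R₀: strategy II with 332.0800.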